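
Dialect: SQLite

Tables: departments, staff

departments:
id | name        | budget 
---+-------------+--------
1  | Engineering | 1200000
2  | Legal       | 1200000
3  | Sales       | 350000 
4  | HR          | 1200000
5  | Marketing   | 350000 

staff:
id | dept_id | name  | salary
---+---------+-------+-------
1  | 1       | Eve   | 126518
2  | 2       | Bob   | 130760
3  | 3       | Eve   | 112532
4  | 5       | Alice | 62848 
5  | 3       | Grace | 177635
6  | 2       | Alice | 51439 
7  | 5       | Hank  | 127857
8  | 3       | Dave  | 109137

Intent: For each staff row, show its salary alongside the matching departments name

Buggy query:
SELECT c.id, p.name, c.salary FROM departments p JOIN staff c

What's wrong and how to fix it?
Bug: JOIN with no ON clause produces a cartesian product; every staff row pairs with every departments row

Fix: Add ON c.dept_id = p.id to the JOIN

Corrected query:
SELECT c.id, p.name, c.salary FROM departments p JOIN staff c ON c.dept_id = p.id

Result:
id | name        | salary
---+-------------+-------
1  | Engineering | 126518
2  | Legal       | 130760
3  | Sales       | 112532
4  | Marketing   | 62848 
5  | Sales       | 177635
6  | Legal       | 51439 
7  | Marketing   | 127857
8  | Sales       | 109137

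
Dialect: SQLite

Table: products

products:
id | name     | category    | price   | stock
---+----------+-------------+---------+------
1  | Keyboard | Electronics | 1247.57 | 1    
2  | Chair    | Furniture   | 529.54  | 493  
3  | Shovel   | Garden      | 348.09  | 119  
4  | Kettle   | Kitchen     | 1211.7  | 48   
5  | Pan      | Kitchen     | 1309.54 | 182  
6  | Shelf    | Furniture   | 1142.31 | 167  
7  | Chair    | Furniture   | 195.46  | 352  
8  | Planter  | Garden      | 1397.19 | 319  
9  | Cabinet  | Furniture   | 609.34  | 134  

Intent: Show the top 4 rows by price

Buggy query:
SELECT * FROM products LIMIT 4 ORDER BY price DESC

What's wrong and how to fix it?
Bug: LIMIT must come after ORDER BY

Fix: Sort with ORDER BY, then apply LIMIT

Corrected query:
SELECT * FROM products ORDER BY price DESC LIMIT 4

Result:
id | name     | category    | price   | stock
---+----------+-------------+---------+------
8  | Planter  | Garden      | 1397.19 | 319  
5  | Pan      | Kitchen     | 1309.54 | 182  
1  | Keyboard | Electronics | 1247.57 | 1    
4  | Kettle   | Kitchen     | 1211.7  | 48   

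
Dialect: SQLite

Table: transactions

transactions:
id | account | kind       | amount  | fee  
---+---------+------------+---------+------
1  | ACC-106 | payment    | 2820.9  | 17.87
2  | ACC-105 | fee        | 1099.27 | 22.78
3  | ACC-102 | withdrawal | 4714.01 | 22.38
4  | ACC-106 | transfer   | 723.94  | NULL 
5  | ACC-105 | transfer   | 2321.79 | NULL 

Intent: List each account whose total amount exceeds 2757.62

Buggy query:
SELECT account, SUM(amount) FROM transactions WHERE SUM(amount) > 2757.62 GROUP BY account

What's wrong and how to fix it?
Bug: Aggregate functions cannot appear in a WHERE clause

Fix: Move the aggregate condition to a HAVING clause

Corrected query:
SELECT account, SUM(amount) FROM transactions GROUP BY account HAVING SUM(amount) > 2757.62

Result:
account | SUM(amount)
--------+------------
ACC-102 | 4714.01    
ACC-105 | 3421.06    
ACC-106 | 3544.84    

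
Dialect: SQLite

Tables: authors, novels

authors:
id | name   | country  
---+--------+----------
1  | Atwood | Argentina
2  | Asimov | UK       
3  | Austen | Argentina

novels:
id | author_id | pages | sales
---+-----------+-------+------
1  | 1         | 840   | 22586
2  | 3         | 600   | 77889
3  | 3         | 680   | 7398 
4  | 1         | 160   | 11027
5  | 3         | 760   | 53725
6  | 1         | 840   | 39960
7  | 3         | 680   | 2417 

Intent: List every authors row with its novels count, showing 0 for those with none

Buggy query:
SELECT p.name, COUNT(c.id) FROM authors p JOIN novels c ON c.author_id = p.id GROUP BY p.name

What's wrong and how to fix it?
Bug: INNER JOIN drops authors rows that have no matching novels rows

Fix: Switch to LEFT JOIN to retain unmatched parent rows

Corrected query:
SELECT p.name, COUNT(c.id) FROM authors p LEFT JOIN novels c ON c.author_id = p.id GROUP BY p.name

Result:
name   | COUNT(c.id)
-------+------------
Asimov | 0          
Atwood | 3          
Austen | 4          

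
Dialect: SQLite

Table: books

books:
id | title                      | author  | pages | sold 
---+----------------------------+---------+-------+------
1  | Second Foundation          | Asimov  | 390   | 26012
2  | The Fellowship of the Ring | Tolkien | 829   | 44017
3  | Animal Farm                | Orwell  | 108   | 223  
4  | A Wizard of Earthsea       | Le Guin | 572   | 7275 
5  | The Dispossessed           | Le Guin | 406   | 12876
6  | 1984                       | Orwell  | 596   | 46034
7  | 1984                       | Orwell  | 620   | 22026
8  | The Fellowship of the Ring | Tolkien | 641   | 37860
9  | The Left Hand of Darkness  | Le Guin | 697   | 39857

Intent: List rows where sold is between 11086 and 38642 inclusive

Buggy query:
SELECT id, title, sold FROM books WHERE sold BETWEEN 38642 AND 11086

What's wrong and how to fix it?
Bug: BETWEEN expects the lower bound first; with 38642 AND 11086 the range is empty

Fix: Write BETWEEN 11086 AND 38642

Corrected query:
SELECT id, title, sold FROM books WHERE sold BETWEEN 11086 AND 38642

Result:
id | title                      | sold 
---+----------------------------+------
1  | Second Foundation          | 26012
5  | The Dispossessed           | 12876
7  | 1984                       | 22026
8  | The Fellowship of the Ring | 37860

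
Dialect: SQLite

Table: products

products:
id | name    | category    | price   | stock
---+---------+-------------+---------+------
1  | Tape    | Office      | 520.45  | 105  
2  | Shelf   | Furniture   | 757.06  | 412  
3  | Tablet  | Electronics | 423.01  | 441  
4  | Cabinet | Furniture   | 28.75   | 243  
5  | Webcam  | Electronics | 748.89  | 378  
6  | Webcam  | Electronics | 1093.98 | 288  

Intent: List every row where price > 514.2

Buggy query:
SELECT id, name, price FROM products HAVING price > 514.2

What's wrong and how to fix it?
Bug: This is a non-aggregate query (no GROUP BY, no aggregates), so in SQLite the HAVING clause is invalid here; a row-level condition belongs in WHERE

Fix: Use WHERE for row-level filtering

Corrected query:
SELECT id, name, price FROM products WHERE price > 514.2

Result:
id | name   | price  
---+--------+--------
1  | Tape   | 520.45 
2  | Shelf  | 757.06 
5  | Webcam | 748.89 
6  | Webcam | 1093.98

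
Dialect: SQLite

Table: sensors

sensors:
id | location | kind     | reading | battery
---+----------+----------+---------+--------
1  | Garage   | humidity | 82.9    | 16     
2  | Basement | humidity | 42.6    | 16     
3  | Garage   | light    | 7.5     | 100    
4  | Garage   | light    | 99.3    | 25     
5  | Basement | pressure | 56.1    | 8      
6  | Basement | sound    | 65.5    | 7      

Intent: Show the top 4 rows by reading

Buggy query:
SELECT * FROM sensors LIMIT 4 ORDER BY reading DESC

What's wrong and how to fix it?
Bug: ORDER BY cannot follow LIMIT; LIMIT is the final clause

Fix: Sort with ORDER BY, then apply LIMIT

Corrected query:
SELECT * FROM sensors ORDER BY reading DESC LIMIT 4

Result:
id | location | kind     | reading | battery
---+----------+----------+---------+--------
4  | Garage   | light    | 99.3    | 25     
1  | Garage   | humidity | 82.9    | 16     
6  | Basement | sound    | 65.5    | 7      
5  | Basement | pressure | 56.1    | 8      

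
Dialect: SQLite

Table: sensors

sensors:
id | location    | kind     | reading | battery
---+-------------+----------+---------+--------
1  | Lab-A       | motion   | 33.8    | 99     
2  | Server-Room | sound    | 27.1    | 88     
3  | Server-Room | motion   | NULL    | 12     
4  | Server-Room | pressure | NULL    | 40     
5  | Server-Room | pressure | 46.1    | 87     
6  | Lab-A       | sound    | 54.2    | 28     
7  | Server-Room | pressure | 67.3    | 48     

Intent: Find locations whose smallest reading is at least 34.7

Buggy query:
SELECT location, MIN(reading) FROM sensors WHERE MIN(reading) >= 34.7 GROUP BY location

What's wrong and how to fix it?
Bug: Aggregates like MIN are computed per group after WHERE runs

Fix: Replace WHERE with HAVING after the GROUP BY

Corrected query:
SELECT location, MIN(reading) FROM sensors GROUP BY location HAVING MIN(reading) >= 34.7

Result:
(no rows)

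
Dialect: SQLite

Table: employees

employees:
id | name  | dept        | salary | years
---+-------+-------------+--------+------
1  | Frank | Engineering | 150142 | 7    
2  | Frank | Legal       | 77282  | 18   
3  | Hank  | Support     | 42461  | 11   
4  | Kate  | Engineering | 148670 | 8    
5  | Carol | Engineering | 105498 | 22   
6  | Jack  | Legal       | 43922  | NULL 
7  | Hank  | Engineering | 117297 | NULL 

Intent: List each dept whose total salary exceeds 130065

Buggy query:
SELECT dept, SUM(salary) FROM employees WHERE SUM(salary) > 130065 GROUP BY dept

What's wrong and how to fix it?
Bug: SUM(salary) is an aggregate, but WHERE filters rows before aggregation

Fix: Move the aggregate condition to a HAVING clause

Corrected query:
SELECT dept, SUM(salary) FROM employees GROUP BY dept HAVING SUM(salary) > 130065

Result:
dept        | SUM(salary)
------------+------------
Engineering | 521607     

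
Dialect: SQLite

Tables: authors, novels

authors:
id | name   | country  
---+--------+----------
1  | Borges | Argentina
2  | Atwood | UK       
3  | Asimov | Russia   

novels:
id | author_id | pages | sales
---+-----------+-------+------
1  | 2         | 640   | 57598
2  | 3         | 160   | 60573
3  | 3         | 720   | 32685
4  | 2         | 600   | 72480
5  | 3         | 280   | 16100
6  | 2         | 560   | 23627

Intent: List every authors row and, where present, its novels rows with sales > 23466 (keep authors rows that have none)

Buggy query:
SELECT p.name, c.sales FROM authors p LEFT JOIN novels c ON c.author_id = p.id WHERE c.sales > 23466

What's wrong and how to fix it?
Bug: A WHERE condition on the right-hand table after LEFT JOIN drops unmatched parents

Fix: Put 'c.sales > 23466' in the JOIN's ON clause instead of WHERE

Corrected query:
SELECT p.name, c.sales FROM authors p LEFT JOIN novels c ON c.author_id = p.id AND c.sales > 23466

Result:
name   | sales
-------+------
Borges | NULL 
Atwood | 23627
Atwood | 57598
Atwood | 72480
Asimov | 32685
Asimov | 60573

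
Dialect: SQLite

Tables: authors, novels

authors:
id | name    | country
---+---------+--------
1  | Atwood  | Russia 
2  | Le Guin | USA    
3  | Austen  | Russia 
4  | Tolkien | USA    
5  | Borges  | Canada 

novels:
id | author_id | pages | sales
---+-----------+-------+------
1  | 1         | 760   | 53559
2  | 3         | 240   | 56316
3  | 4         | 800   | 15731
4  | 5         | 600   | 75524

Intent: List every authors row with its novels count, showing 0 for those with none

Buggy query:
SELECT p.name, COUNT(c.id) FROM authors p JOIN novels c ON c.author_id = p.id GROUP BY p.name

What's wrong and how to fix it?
Bug: INNER JOIN drops authors rows that have no matching novels rows

Fix: Use LEFT JOIN so parents without children still appear (COUNT(c.id) gives 0)

Corrected query:
SELECT p.name, COUNT(c.id) FROM authors p LEFT JOIN novels c ON c.author_id = p.id GROUP BY p.name

Result:
name    | COUNT(c.id)
--------+------------
Atwood  | 1          
Austen  | 1          
Borges  | 1          
Le Guin | 0          
Tolkien | 1          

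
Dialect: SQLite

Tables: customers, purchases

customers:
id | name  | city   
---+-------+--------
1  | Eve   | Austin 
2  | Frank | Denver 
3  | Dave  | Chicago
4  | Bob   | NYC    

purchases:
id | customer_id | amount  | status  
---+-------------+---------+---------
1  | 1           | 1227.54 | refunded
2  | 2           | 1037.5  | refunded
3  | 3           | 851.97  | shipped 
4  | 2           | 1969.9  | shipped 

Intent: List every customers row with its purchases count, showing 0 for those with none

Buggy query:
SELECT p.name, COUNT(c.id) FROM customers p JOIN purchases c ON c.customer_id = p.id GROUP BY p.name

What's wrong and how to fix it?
Bug: An inner join excludes parents with zero children

Fix: Switch to LEFT JOIN to retain unmatched parent rows

Corrected query:
SELECT p.name, COUNT(c.id) FROM customers p LEFT JOIN purchases c ON c.customer_id = p.id GROUP BY p.name

Result:
name  | COUNT(c.id)
------+------------
Bob   | 0          
Dave  | 1          
Eve   | 1          
Frank | 2          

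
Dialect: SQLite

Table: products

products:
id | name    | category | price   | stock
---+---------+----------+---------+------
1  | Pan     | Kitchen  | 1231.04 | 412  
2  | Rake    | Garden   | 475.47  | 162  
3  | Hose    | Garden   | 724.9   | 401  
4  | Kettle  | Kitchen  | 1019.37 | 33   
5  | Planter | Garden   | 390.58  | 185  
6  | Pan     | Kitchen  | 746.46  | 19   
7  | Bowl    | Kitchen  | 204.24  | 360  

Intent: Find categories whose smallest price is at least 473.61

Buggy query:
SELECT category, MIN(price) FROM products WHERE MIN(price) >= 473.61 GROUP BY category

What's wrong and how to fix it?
Bug: Aggregates like MIN are computed per group after WHERE runs

Fix: Use HAVING for the per-group MIN condition

Corrected query:
SELECT category, MIN(price) FROM products GROUP BY category HAVING MIN(price) >= 473.61

Result:
(no rows)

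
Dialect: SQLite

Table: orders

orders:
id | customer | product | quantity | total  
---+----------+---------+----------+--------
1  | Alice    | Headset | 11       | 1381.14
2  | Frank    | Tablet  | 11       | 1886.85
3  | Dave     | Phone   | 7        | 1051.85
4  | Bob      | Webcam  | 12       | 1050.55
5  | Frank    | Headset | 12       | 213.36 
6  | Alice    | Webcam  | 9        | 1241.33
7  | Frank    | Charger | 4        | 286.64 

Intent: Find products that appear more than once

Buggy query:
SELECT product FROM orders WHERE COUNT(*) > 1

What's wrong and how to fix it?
Bug: COUNT(*) is an aggregate and cannot be used in WHERE

Fix: Group first, then use HAVING for the count condition

Corrected query:
SELECT product FROM orders GROUP BY product HAVING COUNT(*) > 1

Result:
product
-------
Headset
Webcam 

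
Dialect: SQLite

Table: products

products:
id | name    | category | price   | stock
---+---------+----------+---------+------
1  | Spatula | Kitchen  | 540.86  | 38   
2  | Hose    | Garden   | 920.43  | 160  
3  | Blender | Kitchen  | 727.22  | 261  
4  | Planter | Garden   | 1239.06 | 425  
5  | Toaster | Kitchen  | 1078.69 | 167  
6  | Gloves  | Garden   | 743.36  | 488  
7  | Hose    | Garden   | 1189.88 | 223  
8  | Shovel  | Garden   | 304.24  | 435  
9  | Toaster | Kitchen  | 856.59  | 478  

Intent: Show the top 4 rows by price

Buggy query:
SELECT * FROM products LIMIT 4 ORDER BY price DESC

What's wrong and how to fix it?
Bug: ORDER BY cannot follow LIMIT; LIMIT is the final clause

Fix: Sort with ORDER BY, then apply LIMIT

Corrected query:
SELECT * FROM products ORDER BY price DESC LIMIT 4

Result:
id | name    | category | price   | stock
---+---------+----------+---------+------
4  | Planter | Garden   | 1239.06 | 425  
7  | Hose    | Garden   | 1189.88 | 223  
5  | Toaster | Kitchen  | 1078.69 | 167  
2  | Hose    | Garden   | 920.43  | 160  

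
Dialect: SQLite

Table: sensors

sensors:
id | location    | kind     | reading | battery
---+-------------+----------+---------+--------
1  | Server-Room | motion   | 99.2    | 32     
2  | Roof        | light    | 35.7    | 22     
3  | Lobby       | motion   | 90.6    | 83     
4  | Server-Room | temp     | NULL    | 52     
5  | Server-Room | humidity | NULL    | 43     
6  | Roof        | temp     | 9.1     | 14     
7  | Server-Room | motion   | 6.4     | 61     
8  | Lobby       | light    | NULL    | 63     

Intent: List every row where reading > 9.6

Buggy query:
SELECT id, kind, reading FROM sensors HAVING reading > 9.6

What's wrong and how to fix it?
Bug: This is a non-aggregate query (no GROUP BY, no aggregates), so in SQLite the HAVING clause is invalid here; a row-level condition belongs in WHERE

Fix: Use WHERE for row-level filtering

Corrected query:
SELECT id, kind, reading FROM sensors WHERE reading > 9.6

Result:
id | kind   | reading
---+--------+--------
1  | motion | 99.2   
2  | light  | 35.7   
3  | motion | 90.6   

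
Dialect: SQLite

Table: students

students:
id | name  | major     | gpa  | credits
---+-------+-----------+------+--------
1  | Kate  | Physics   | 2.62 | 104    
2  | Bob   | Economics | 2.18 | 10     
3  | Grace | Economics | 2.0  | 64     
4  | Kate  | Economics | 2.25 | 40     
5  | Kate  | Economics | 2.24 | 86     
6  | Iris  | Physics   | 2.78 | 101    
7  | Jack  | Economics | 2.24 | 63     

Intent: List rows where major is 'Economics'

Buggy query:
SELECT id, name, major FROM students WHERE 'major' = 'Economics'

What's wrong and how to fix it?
Bug: 'major' in single quotes is a string literal, not the column; the comparison is literal-vs-literal and never true

Fix: Reference the column as major without single quotes

Corrected query:
SELECT id, name, major FROM students WHERE major = 'Economics'

Result:
id | name  | major    
---+-------+----------
2  | Bob   | Economics
3  | Grace | Economics
4  | Kate  | Economics
5  | Kate  | Economics
7  | Jack  | Economics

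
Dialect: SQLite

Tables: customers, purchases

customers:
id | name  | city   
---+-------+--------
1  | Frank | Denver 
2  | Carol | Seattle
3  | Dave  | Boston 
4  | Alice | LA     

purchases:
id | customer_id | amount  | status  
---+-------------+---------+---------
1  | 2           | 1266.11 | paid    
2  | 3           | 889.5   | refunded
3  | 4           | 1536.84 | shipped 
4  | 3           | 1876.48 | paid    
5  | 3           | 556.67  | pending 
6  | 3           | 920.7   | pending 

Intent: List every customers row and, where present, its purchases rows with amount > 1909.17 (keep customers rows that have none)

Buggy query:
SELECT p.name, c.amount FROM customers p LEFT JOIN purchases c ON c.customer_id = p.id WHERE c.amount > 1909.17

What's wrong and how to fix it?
Bug: Filtering c.amount in WHERE discards the NULL rows produced by LEFT JOIN, turning it into an inner join

Fix: Put 'c.amount > 1909.17' in the JOIN's ON clause instead of WHERE

Corrected query:
SELECT p.name, c.amount FROM customers p LEFT JOIN purchases c ON c.customer_id = p.id AND c.amount > 1909.17

Result:
name  | amount
------+-------
Frank | NULL  
Carol | NULL  
Dave  | NULL  
Alice | NULL  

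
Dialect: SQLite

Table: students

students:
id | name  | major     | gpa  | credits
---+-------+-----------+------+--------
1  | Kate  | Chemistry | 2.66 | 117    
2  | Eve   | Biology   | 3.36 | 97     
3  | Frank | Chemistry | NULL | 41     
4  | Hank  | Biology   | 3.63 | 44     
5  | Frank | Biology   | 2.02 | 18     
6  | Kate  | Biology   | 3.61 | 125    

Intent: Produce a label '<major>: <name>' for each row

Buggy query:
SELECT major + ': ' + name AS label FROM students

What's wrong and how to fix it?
Bug: '+' is numeric addition; on text columns SQLite converts them to 0 instead of concatenating

Fix: Replace + with || to concatenate text

Corrected query:
SELECT major || ': ' || name AS label FROM students

Result:
label           
----------------
Chemistry: Kate 
Biology: Eve    
Chemistry: Frank
Biology: Hank   
Biology: Frank  
Biology: Kate   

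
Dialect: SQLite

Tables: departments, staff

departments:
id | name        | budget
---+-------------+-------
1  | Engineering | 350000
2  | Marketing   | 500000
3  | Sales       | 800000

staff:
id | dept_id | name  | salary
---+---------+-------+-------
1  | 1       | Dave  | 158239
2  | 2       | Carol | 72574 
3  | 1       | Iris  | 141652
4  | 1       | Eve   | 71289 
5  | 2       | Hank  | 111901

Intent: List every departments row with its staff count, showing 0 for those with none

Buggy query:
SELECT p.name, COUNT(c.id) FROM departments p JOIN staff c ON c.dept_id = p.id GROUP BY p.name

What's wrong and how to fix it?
Bug: INNER JOIN drops departments rows that have no matching staff rows

Fix: Use LEFT JOIN so parents without children still appear (COUNT(c.id) gives 0)

Corrected query:
SELECT p.name, COUNT(c.id) FROM departments p LEFT JOIN staff c ON c.dept_id = p.id GROUP BY p.name

Result:
name        | COUNT(c.id)
------------+------------
Engineering | 3          
Marketing   | 2          
Sales       | 0          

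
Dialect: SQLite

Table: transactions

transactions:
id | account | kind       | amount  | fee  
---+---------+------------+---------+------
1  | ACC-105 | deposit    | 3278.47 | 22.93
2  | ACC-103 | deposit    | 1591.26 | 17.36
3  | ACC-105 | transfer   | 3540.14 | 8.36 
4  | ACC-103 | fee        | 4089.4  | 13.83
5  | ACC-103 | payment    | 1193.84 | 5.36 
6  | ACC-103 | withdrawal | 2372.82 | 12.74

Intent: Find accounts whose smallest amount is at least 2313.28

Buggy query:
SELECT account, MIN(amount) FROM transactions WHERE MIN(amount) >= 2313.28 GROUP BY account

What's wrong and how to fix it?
Bug: MIN() in WHERE is a misuse of aggregate

Fix: Use HAVING for the per-group MIN condition

Corrected query:
SELECT account, MIN(amount) FROM transactions GROUP BY account HAVING MIN(amount) >= 2313.28

Result:
account | MIN(amount)
--------+------------
ACC-105 | 3278.47    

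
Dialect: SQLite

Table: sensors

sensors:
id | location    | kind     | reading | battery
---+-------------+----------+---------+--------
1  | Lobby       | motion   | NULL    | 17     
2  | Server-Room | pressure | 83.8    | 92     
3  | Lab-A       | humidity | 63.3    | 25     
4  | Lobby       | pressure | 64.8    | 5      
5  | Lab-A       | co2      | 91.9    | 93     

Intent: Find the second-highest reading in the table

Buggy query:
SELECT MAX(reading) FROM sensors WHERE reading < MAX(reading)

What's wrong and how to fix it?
Bug: MAX(reading) on the right of the comparison is an aggregate-in-WHERE error

Fix: Put the inner MAX in a scalar subquery

Corrected query:
SELECT MAX(reading) FROM sensors WHERE reading < (SELECT MAX(reading) FROM sensors)

Result:
MAX(reading)
------------
83.8        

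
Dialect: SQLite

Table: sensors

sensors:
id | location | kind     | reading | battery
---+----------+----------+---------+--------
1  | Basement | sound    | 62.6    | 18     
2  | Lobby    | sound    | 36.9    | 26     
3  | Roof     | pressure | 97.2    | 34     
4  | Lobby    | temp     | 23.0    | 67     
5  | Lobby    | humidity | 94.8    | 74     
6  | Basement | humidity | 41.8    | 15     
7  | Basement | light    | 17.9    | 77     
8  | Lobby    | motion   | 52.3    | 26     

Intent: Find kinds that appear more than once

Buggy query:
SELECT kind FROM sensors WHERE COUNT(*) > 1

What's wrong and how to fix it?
Bug: COUNT(*) is an aggregate and cannot be used in WHERE

Fix: Group first, then use HAVING for the count condition

Corrected query:
SELECT kind FROM sensors GROUP BY kind HAVING COUNT(*) > 1

Result:
kind    
--------
humidity
sound   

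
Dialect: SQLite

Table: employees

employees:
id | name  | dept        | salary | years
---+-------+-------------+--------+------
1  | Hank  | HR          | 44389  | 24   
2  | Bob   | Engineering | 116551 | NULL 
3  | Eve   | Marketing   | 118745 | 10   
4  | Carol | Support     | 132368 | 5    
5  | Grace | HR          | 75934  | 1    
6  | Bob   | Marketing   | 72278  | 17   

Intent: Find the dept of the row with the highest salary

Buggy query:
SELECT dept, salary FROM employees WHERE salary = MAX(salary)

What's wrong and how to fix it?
Bug: WHERE is evaluated per row; an aggregate over the whole table isn't defined there

Fix: Use a subquery: WHERE salary = (SELECT MAX(salary) FROM employees)

Corrected query:
SELECT dept, salary FROM employees WHERE salary = (SELECT MAX(salary) FROM employees)

Result:
dept    | salary
--------+-------
Support | 132368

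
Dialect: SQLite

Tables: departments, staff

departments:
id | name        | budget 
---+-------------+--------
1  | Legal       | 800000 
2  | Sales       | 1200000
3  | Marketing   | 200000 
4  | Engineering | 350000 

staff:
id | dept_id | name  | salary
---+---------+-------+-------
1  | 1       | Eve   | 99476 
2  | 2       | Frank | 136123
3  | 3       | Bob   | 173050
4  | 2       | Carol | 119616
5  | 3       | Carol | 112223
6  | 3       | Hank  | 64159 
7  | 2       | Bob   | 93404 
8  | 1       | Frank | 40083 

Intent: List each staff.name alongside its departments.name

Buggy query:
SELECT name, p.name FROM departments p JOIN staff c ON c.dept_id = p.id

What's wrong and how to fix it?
Bug: 'name' exists in both joined tables, so the database can't tell which one is meant

Fix: Qualify the column with its table alias (c.name)

Corrected query:
SELECT c.name, p.name FROM departments p JOIN staff c ON c.dept_id = p.id

Result:
name  | name     
------+----------
Eve   | Legal    
Frank | Sales    
Bob   | Marketing
Carol | Sales    
Carol | Marketing
Hank  | Marketing
Bob   | Sales    
Frank | Legal    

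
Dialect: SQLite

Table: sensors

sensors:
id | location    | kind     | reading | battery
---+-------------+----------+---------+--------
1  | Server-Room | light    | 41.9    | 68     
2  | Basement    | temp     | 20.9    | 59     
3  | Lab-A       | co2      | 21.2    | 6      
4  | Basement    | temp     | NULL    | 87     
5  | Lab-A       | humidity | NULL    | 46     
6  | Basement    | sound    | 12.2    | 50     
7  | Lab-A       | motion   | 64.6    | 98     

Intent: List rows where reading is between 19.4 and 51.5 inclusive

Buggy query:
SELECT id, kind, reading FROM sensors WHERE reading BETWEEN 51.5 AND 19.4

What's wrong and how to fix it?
Bug: The bounds are reversed; BETWEEN a AND b requires a <= b to match anything

Fix: Swap the bounds so the smaller value comes first

Corrected query:
SELECT id, kind, reading FROM sensors WHERE reading BETWEEN 19.4 AND 51.5

Result:
id | kind  | reading
---+-------+--------
1  | light | 41.9   
2  | temp  | 20.9   
3  | co2   | 21.2   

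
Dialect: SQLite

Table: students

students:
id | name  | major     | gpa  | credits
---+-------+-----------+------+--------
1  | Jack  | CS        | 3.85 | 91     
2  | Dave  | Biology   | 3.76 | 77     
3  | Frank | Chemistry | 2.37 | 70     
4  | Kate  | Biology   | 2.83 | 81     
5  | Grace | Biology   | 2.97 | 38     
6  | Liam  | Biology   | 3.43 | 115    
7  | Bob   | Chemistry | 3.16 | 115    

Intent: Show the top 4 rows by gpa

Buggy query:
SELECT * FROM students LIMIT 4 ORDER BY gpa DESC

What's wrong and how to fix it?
Bug: LIMIT must come after ORDER BY

Fix: Swap the clauses: ORDER BY first, then LIMIT

Corrected query:
SELECT * FROM students ORDER BY gpa DESC LIMIT 4

Result:
id | name | major     | gpa  | credits
---+------+-----------+------+--------
1  | Jack | CS        | 3.85 | 91     
2  | Dave | Biology   | 3.76 | 77     
6  | Liam | Biology   | 3.43 | 115    
7  | Bob  | Chemistry | 3.16 | 115    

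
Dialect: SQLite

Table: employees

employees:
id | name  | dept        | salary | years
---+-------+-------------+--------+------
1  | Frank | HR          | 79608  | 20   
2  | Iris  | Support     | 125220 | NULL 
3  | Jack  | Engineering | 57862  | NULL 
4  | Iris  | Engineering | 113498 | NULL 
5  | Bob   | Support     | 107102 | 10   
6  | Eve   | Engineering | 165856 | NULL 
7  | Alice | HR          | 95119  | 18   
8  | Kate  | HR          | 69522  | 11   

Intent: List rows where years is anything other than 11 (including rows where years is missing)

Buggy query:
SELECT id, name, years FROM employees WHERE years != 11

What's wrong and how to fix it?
Bug: Inequality against NULL is unknown, not true; rows with NULL are dropped

Fix: Add an explicit OR years IS NULL to include the missing-value rows

Corrected query:
SELECT id, name, years FROM employees WHERE years != 11 OR years IS NULL

Result:
id | name  | years
---+-------+------
1  | Frank | 20   
2  | Iris  | NULL 
3  | Jack  | NULL 
4  | Iris  | NULL 
5  | Bob   | 10   
6  | Eve   | NULL 
7  | Alice | 18   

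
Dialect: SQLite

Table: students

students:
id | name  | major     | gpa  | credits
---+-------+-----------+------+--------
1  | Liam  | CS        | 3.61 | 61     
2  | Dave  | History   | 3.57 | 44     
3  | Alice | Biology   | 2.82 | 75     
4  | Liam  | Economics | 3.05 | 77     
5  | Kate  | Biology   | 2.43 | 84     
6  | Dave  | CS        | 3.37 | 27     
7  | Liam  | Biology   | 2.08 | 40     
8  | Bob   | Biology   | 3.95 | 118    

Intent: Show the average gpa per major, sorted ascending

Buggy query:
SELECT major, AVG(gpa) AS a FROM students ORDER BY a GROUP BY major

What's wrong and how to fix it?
Bug: GROUP BY must precede ORDER BY

Fix: Reorder: SELECT … FROM … GROUP BY … ORDER BY …

Corrected query:
SELECT major, AVG(gpa) AS a FROM students GROUP BY major ORDER BY a

Result:
major     | a   
----------+-----
Biology   | 2.82
Economics | 3.05
CS        | 3.49
History   | 3.57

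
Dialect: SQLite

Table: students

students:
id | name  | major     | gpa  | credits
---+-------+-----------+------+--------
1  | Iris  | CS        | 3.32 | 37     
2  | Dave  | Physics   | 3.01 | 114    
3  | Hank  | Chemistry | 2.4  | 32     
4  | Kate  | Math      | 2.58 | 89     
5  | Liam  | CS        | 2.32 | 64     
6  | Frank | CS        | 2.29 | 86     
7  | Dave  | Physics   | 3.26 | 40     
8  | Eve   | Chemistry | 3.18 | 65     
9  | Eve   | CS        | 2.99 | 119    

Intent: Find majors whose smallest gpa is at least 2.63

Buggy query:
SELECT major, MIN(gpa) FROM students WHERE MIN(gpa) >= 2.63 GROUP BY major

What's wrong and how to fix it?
Bug: Aggregates like MIN are computed per group after WHERE runs

Fix: Replace WHERE with HAVING after the GROUP BY

Corrected query:
SELECT major, MIN(gpa) FROM students GROUP BY major HAVING MIN(gpa) >= 2.63

Result:
major   | MIN(gpa)
--------+---------
Physics | 3.01    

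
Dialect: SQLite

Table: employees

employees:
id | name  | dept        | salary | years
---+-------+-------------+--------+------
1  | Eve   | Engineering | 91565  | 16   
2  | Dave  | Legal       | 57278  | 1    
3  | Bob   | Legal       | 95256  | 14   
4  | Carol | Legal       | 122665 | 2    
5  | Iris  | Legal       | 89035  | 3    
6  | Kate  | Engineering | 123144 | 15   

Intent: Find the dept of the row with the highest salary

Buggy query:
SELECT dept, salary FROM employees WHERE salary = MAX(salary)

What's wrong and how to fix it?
Bug: MAX(salary) is an aggregate and cannot be used directly in WHERE

Fix: Wrap MAX in a scalar subquery so WHERE compares against a single value

Corrected query:
SELECT dept, salary FROM employees WHERE salary = (SELECT MAX(salary) FROM employees)

Result:
dept        | salary
------------+-------
Engineering | 123144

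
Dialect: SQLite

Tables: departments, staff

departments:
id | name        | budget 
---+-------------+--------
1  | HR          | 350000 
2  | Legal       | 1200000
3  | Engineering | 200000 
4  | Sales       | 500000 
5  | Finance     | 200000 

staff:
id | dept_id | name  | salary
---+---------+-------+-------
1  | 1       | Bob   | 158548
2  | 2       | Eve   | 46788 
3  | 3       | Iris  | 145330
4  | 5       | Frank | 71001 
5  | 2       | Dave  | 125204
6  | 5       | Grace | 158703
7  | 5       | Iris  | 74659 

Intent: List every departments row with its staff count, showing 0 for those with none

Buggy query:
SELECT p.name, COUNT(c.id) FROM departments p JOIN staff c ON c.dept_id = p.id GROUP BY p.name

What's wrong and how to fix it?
Bug: An inner join excludes parents with zero children

Fix: Switch to LEFT JOIN to retain unmatched parent rows

Corrected query:
SELECT p.name, COUNT(c.id) FROM departments p LEFT JOIN staff c ON c.dept_id = p.id GROUP BY p.name

Result:
name        | COUNT(c.id)
------------+------------
Engineering | 1          
Finance     | 3          
HR          | 1          
Legal       | 2          
Sales       | 0          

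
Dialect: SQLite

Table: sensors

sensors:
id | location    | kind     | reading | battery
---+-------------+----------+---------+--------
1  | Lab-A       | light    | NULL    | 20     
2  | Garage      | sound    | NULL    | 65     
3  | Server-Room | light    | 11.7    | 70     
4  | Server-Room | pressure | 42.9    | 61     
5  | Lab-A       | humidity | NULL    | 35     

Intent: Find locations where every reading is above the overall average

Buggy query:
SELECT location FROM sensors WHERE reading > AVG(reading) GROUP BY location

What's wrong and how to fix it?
Bug: WHERE evaluates per row before aggregation, so AVG() is unavailable

Fix: Use a subquery for AVG and a HAVING MIN(...) filter so the condition holds for every row in the group

Corrected query:
SELECT location FROM sensors GROUP BY location HAVING MIN(reading) > (SELECT AVG(reading) FROM sensors)

Result:
(no rows)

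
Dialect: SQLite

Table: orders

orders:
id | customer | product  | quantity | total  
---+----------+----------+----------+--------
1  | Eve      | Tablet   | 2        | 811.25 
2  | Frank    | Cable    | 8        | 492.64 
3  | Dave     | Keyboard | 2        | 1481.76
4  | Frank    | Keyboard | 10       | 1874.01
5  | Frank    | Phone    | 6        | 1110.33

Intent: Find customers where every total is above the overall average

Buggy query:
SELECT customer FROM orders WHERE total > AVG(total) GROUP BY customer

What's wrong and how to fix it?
Bug: AVG() is an aggregate; it can't sit directly in WHERE

Fix: Use a subquery for AVG and a HAVING MIN(...) filter so the condition holds for every row in the group

Corrected query:
SELECT customer FROM orders GROUP BY customer HAVING MIN(total) > (SELECT AVG(total) FROM orders)

Result:
customer
--------
Dave    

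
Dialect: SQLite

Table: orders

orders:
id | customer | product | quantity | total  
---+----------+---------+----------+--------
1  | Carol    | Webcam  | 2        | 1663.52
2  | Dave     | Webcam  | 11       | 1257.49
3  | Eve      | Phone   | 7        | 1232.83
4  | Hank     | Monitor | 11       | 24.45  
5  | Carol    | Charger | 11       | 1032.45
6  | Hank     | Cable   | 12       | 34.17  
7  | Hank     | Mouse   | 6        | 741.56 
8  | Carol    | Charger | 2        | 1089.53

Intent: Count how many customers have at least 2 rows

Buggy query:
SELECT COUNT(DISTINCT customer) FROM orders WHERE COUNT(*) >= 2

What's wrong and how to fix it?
Bug: COUNT(*) cannot appear in WHERE; the per-group count doesn't exist yet

Fix: Group first with HAVING COUNT(*) >= 2, then COUNT the resulting groups

Corrected query:
SELECT COUNT(*) FROM (SELECT customer FROM orders GROUP BY customer HAVING COUNT(*) >= 2)

Result:
COUNT(*)
--------
2       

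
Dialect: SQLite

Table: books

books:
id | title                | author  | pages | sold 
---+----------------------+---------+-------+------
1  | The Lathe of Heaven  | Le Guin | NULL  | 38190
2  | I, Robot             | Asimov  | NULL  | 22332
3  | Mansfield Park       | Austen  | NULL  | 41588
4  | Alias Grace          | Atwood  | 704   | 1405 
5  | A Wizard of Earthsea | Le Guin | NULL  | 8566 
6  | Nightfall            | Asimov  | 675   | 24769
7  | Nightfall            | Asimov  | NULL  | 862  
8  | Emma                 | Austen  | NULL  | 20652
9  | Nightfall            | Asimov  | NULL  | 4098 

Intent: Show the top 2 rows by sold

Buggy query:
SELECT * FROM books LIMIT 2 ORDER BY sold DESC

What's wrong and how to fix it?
Bug: LIMIT must come after ORDER BY

Fix: Swap the clauses: ORDER BY first, then LIMIT

Corrected query:
SELECT * FROM books ORDER BY sold DESC LIMIT 2

Result:
id | title               | author  | pages | sold 
---+---------------------+---------+-------+------
3  | Mansfield Park      | Austen  | NULL  | 41588
1  | The Lathe of Heaven | Le Guin | NULL  | 38190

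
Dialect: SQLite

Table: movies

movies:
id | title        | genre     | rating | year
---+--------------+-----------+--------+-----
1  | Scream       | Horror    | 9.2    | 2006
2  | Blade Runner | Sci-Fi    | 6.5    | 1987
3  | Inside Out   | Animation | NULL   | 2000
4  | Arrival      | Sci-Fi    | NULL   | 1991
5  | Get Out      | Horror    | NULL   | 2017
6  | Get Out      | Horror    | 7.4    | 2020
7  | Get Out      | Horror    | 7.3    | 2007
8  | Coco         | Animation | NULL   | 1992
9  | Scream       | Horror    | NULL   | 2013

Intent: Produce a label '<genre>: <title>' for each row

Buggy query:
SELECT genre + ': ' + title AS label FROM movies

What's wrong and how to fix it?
Bug: SQLite uses || for string concatenation; + coerces text to numbers (yielding 0)

Fix: Replace + with || to concatenate text

Corrected query:
SELECT genre || ': ' || title AS label FROM movies

Result:
label                
---------------------
Horror: Scream       
Sci-Fi: Blade Runner 
Animation: Inside Out
Sci-Fi: Arrival      
Horror: Get Out      
Horror: Get Out      
Horror: Get Out      
Animation: Coco      
Horror: Scream       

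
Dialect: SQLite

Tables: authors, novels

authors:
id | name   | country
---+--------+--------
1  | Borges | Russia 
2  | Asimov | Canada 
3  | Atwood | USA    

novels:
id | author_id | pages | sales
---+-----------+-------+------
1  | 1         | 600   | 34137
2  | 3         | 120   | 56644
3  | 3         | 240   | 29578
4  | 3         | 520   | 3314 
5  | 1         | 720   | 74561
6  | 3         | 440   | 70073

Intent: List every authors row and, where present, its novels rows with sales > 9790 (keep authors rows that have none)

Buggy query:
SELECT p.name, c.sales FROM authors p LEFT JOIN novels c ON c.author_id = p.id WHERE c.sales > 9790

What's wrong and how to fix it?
Bug: A WHERE condition on the right-hand table after LEFT JOIN drops unmatched parents

Fix: Put 'c.sales > 9790' in the JOIN's ON clause instead of WHERE

Corrected query:
SELECT p.name, c.sales FROM authors p LEFT JOIN novels c ON c.author_id = p.id AND c.sales > 9790

Result:
name   | sales
-------+------
Borges | 34137
Borges | 74561
Asimov | NULL 
Atwood | 29578
Atwood | 56644
Atwood | 70073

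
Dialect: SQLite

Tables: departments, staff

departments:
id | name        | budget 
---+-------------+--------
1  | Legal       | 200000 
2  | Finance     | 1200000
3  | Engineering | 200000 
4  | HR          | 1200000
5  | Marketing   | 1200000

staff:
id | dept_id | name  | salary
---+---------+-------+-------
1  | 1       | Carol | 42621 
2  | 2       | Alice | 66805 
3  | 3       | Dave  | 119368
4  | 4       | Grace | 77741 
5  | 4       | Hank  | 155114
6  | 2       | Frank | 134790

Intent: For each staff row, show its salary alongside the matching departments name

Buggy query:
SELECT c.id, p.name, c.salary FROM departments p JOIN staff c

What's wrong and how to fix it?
Bug: JOIN with no ON clause produces a cartesian product; every staff row pairs with every departments row

Fix: Specify the join condition linking the foreign key to the parent id

Corrected query:
SELECT c.id, p.name, c.salary FROM departments p JOIN staff c ON c.dept_id = p.id

Result:
id | name        | salary
---+-------------+-------
1  | Legal       | 42621 
2  | Finance     | 66805 
3  | Engineering | 119368
4  | HR          | 77741 
5  | HR          | 155114
6  | Finance     | 134790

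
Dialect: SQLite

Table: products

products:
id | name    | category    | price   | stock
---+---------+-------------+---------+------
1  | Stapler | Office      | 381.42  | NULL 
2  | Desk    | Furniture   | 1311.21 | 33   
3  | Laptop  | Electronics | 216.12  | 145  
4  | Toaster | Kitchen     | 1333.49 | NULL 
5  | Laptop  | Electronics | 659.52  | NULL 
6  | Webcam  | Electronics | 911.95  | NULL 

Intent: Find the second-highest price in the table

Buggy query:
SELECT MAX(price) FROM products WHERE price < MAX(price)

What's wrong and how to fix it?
Bug: MAX(price) on the right of the comparison is an aggregate-in-WHERE error

Fix: Put the inner MAX in a scalar subquery

Corrected query:
SELECT MAX(price) FROM products WHERE price < (SELECT MAX(price) FROM products)

Result:
MAX(price)
----------
1311.21   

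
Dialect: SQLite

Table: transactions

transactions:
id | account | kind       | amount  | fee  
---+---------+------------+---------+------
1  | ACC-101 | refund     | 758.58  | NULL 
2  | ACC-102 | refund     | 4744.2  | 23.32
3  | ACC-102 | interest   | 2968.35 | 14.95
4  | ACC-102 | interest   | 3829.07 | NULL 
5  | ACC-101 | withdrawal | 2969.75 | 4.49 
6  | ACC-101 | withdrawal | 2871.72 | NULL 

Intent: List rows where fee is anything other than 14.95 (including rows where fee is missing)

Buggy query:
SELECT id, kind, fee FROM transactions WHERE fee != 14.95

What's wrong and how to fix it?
Bug: 'fee != 14.95' is unknown when fee is NULL, so NULL rows are silently excluded

Fix: Add an explicit OR fee IS NULL to include the missing-value rows

Corrected query:
SELECT id, kind, fee FROM transactions WHERE fee != 14.95 OR fee IS NULL

Result:
id | kind       | fee  
---+------------+------
1  | refund     | NULL 
2  | refund     | 23.32
4  | interest   | NULL 
5  | withdrawal | 4.49 
6  | withdrawal | NULL 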